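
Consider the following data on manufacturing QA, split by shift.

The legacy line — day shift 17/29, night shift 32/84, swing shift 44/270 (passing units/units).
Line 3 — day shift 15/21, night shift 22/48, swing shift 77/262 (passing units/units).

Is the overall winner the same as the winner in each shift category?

Day shift: the legacy line 17/29 = 58.6%, Line 3 15/21 = 71.4% → Line 3
Night shift: the legacy line 32/84 = 38.1%, Line 3 22/48 = 45.8% → Line 3
Swing shift: the legacy line 44/270 = 16.3%, Line 3 77/262 = 29.4% → Line 3
Overall: the legacy line 93/383 = 24.3%, Line 3 114/331 = 34.4% → Line 3
Line 3 wins overall and in every shift group — no reversal.

Yes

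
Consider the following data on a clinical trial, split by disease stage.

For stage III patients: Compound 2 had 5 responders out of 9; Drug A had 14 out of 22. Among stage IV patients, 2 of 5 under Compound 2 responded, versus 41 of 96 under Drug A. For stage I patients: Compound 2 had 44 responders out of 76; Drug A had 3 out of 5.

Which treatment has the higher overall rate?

Stage III: Compound 2 5/9 = 55.6%, Drug A 14/22 = 63.6% → Drug A
Stage IV: Compound 2 2/5 = 40.0%, Drug A 41/96 = 42.7% → Drug A
Stage I: Compound 2 44/76 = 57.9%, Drug A 3/5 = 60.0% → Drug A
Overall: Compound 2 51/90 = 56.7%, Drug A 58/123 = 47.2% → Compound 2
(Drug A wins every disease group but Compound 2 wins overall — Drug A's patients skew toward the low-rate stage IV group.)

Compound 2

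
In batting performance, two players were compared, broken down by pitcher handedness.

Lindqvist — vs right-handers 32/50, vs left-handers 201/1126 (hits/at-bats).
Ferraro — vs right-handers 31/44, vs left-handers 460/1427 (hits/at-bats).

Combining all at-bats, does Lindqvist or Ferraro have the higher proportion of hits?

Vs right-handers: Lindqvist 32/50 = 64.0%, Ferraro 31/44 = 70.5% → Ferraro
Vs left-handers: Lindqvist 201/1126 = 17.9%, Ferraro 460/1427 = 32.2% → Ferraro
Overall: Lindqvist 233/1176 = 19.8%, Ferraro 491/1471 = 33.4% → Ferraro

Ferraro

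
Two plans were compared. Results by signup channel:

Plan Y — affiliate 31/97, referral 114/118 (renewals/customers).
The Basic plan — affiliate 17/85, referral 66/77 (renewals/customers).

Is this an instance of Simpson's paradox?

Affiliate: Plan Y 31/97 = 32.0%, the Basic plan 17/85 = 20.0% → Plan Y
Referral: Plan Y 114/118 = 96.6%, the Basic plan 66/77 = 85.7% → Plan Y
Overall: Plan Y 145/215 = 67.4%, the Basic plan 83/162 = 51.2% → Plan Y
Plan Y wins overall and in every signup group — no reversal.

No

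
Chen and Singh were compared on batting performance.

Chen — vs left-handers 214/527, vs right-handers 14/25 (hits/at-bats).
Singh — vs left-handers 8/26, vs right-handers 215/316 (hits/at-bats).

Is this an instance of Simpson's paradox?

No

Vs left-handers: Chen 214/527 = 40.6%, Singh 8/26 = 30.8% → Chen
Vs right-handers: Chen 14/25 = 56.0%, Singh 215/316 = 68.0% → Singh
Overall: Chen 228/552 = 41.3%, Singh 223/342 = 65.2% → Singh
Neither sweeps: Chen wins 1 of 2 groups, Singh wins 1. Singh wins overall but not every group — no Simpson reversal.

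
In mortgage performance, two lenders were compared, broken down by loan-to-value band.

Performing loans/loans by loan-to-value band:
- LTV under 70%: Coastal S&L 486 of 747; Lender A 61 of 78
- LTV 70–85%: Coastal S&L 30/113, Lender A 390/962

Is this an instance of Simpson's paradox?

Yes

LTV under 70%: Coastal S&L 486/747 = 65.1%, Lender A 61/78 = 78.2% → Lender A
LTV 70–85%: Coastal S&L 30/113 = 26.5%, Lender A 390/962 = 40.5% → Lender A
Overall: Coastal S&L 516/860 = 60.0%, Lender A 451/1040 = 43.4% → Coastal S&L
Lender A wins each loan-to-value group but Coastal S&L wins overall — the comparison reverses. Lender A's loans skew toward LTV 70–85%, which has a lower base rate.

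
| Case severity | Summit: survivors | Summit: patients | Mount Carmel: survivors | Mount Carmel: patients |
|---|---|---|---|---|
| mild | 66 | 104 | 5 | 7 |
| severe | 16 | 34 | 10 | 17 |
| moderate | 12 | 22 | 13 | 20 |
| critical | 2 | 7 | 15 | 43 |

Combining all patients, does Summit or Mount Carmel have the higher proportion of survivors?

Mild: Summit 66/104 = 63.5%, Mount Carmel 5/7 = 71.4% → Mount Carmel
Severe: Summit 16/34 = 47.1%, Mount Carmel 10/17 = 58.8% → Mount Carmel
Moderate: Summit 12/22 = 54.5%, Mount Carmel 13/20 = 65.0% → Mount Carmel
Critical: Summit 2/7 = 28.6%, Mount Carmel 15/43 = 34.9% → Mount Carmel
Overall: Summit 96/167 = 57.5%, Mount Carmel 43/87 = 49.4% → Summit
(Mount Carmel wins every case group but Summit wins overall — Mount Carmel's patients skew toward the low-rate critical group.)

Summit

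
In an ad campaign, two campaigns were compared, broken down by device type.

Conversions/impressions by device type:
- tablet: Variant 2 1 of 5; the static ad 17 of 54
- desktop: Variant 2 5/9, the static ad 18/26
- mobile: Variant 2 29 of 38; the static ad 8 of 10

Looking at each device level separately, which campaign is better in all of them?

the static ad

Tablet: Variant 2 1/5 = 20.0%, the static ad 17/54 = 31.5% → the static ad
Desktop: Variant 2 5/9 = 55.6%, the static ad 18/26 = 69.2% → the static ad
Mobile: Variant 2 29/38 = 76.3%, the static ad 8/10 = 80.0% → the static ad
The static ad has the higher rate in all 3 groups.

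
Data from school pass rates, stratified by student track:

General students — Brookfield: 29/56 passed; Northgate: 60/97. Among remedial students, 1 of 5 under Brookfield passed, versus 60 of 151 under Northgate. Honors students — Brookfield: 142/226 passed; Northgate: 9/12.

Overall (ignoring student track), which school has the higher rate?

Brookfield

General: Brookfield 29/56 = 51.8%, Northgate 60/97 = 61.9% → Northgate
Remedial: Brookfield 1/5 = 20.0%, Northgate 60/151 = 39.7% → Northgate
Honors: Brookfield 142/226 = 62.8%, Northgate 9/12 = 75.0% → Northgate
Overall: Brookfield 172/287 = 59.9%, Northgate 129/260 = 49.6% → Brookfield
(Northgate wins every student group but Brookfield wins overall — Northgate's students skew toward the low-rate remedial group.)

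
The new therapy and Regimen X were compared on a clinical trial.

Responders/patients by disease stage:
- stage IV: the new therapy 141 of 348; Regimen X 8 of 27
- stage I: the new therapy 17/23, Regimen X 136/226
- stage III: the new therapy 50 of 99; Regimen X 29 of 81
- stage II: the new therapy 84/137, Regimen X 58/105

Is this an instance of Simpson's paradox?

Stage IV: the new therapy 141/348 = 40.5%, Regimen X 8/27 = 29.6% → the new therapy
Stage I: the new therapy 17/23 = 73.9%, Regimen X 136/226 = 60.2% → the new therapy
Stage III: the new therapy 50/99 = 50.5%, Regimen X 29/81 = 35.8% → the new therapy
Stage II: the new therapy 84/137 = 61.3%, Regimen X 58/105 = 55.2% → the new therapy
Overall: the new therapy 292/607 = 48.1%, Regimen X 231/439 = 52.6% → Regimen X
The new therapy wins each disease group but Regimen X wins overall — the comparison reverses. The new therapy's patients skew toward stage IV, which has a lower base rate.

Yes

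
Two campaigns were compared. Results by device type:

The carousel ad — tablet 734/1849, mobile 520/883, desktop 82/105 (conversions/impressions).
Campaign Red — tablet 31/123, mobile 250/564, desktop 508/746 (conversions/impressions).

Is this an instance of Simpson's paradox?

Tablet: the carousel ad 734/1849 = 39.7%, Campaign Red 31/123 = 25.2% → the carousel ad
Mobile: the carousel ad 520/883 = 58.9%, Campaign Red 250/564 = 44.3% → the carousel ad
Desktop: the carousel ad 82/105 = 78.1%, Campaign Red 508/746 = 68.1% → the carousel ad
Overall: the carousel ad 1336/2837 = 47.1%, Campaign Red 789/1433 = 55.1% → Campaign Red
The carousel ad wins each device group but Campaign Red wins overall — the comparison reverses. The carousel ad's impressions skew toward tablet, which has a lower base rate.

Yes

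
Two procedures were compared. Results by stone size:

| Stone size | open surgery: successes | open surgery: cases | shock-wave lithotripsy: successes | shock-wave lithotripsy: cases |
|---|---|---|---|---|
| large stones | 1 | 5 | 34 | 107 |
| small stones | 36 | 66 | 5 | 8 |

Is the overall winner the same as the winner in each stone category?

Large stones: open surgery 1/5 = 20.0%, shock-wave lithotripsy 34/107 = 31.8% → shock-wave lithotripsy
Small stones: open surgery 36/66 = 54.5%, shock-wave lithotripsy 5/8 = 62.5% → shock-wave lithotripsy
Overall: open surgery 37/71 = 52.1%, shock-wave lithotripsy 39/115 = 33.9% → open surgery
Shock-wave lithotripsy wins each stone group but open surgery wins overall — the comparison reverses. Shock-wave lithotripsy's cases skew toward large stones, which has a lower base rate.

No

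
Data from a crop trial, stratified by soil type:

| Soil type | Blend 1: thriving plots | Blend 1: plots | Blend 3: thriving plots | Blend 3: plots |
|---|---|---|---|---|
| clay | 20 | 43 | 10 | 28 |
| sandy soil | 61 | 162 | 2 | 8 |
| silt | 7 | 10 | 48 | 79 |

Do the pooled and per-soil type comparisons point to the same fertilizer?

No

Clay: Blend 1 20/43 = 46.5%, Blend 3 10/28 = 35.7% → Blend 1
Sandy soil: Blend 1 61/162 = 37.7%, Blend 3 2/8 = 25.0% → Blend 1
Silt: Blend 1 7/10 = 70.0%, Blend 3 48/79 = 60.8% → Blend 1
Overall: Blend 1 88/215 = 40.9%, Blend 3 60/115 = 52.2% → Blend 3
Blend 1 wins each soil group but Blend 3 wins overall — the comparison reverses. Blend 1's plots skew toward sandy soil, which has a lower base rate.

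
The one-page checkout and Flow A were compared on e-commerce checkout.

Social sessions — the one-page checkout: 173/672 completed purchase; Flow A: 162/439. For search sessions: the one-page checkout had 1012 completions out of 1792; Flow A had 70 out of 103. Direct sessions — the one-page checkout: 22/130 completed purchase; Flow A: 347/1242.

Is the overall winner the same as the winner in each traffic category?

Social: the one-page checkout 173/672 = 25.7%, Flow A 162/439 = 36.9% → Flow A
Search: the one-page checkout 1012/1792 = 56.5%, Flow A 70/103 = 68.0% → Flow A
Direct: the one-page checkout 22/130 = 16.9%, Flow A 347/1242 = 27.9% → Flow A
Overall: the one-page checkout 1207/2594 = 46.5%, Flow A 579/1784 = 32.5% → the one-page checkout
Flow A wins each traffic group but the one-page checkout wins overall — the comparison reverses. Flow A's sessions skew toward direct, which has a lower base rate.

No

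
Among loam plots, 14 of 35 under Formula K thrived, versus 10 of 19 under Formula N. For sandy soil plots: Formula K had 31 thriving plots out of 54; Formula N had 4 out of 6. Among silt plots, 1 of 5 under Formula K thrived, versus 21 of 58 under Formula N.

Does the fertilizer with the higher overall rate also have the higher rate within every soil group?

Loam: Formula K 14/35 = 40.0%, Formula N 10/19 = 52.6% → Formula N
Sandy soil: Formula K 31/54 = 57.4%, Formula N 4/6 = 66.7% → Formula N
Silt: Formula K 1/5 = 20.0%, Formula N 21/58 = 36.2% → Formula N
Overall: Formula K 46/94 = 48.9%, Formula N 35/83 = 42.2% → Formula K
Formula N wins each soil group but Formula K wins overall — the comparison reverses. Formula N's plots skew toward silt, which has a lower base rate.

No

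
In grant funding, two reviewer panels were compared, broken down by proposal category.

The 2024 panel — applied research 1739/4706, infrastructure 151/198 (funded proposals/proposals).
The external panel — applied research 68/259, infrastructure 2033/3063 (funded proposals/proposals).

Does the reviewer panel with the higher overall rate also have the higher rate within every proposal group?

No

Applied research: the 2024 panel 1739/4706 = 37.0%, the external panel 68/259 = 26.3% → the 2024 panel
Infrastructure: the 2024 panel 151/198 = 76.3%, the external panel 2033/3063 = 66.4% → the 2024 panel
Overall: the 2024 panel 1890/4904 = 38.5%, the external panel 2101/3322 = 63.2% → the external panel
The 2024 panel wins each proposal group but the external panel wins overall — the comparison reverses. The 2024 panel's proposals skew toward applied research, which has a lower base rate.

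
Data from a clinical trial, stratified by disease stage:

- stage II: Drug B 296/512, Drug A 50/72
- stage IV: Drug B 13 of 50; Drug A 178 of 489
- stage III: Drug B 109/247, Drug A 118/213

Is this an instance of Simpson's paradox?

Stage II: Drug B 296/512 = 57.8%, Drug A 50/72 = 69.4% → Drug A
Stage IV: Drug B 13/50 = 26.0%, Drug A 178/489 = 36.4% → Drug A
Stage III: Drug B 109/247 = 44.1%, Drug A 118/213 = 55.4% → Drug A
Overall: Drug B 418/809 = 51.7%, Drug A 346/774 = 44.7% → Drug B
Drug A wins each disease group but Drug B wins overall — the comparison reverses. Drug A's patients skew toward stage IV, which has a lower base rate.

Yes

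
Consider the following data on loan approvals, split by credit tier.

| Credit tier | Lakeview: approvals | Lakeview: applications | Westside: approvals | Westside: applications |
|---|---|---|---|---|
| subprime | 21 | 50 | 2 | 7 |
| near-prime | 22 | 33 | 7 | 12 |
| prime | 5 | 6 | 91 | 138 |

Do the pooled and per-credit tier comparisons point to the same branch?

No

Subprime: Lakeview 21/50 = 42.0%, Westside 2/7 = 28.6% → Lakeview
Near-prime: Lakeview 22/33 = 66.7%, Westside 7/12 = 58.3% → Lakeview
Prime: Lakeview 5/6 = 83.3%, Westside 91/138 = 65.9% → Lakeview
Overall: Lakeview 48/89 = 53.9%, Westside 100/157 = 63.7% → Westside
Lakeview wins each credit group but Westside wins overall — the comparison reverses. Lakeview's applications skew toward subprime, which has a lower base rate.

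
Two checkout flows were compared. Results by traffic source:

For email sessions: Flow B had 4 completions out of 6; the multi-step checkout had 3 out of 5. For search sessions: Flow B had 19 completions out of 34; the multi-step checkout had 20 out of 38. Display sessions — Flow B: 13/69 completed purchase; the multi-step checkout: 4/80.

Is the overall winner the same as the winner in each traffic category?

Email: Flow B 4/6 = 66.7%, the multi-step checkout 3/5 = 60.0% → Flow B
Search: Flow B 19/34 = 55.9%, the multi-step checkout 20/38 = 52.6% → Flow B
Display: Flow B 13/69 = 18.8%, the multi-step checkout 4/80 = 5.0% → Flow B
Overall: Flow B 36/109 = 33.0%, the multi-step checkout 27/123 = 22.0% → Flow B
Flow B wins overall and in every traffic group — no reversal.

Yes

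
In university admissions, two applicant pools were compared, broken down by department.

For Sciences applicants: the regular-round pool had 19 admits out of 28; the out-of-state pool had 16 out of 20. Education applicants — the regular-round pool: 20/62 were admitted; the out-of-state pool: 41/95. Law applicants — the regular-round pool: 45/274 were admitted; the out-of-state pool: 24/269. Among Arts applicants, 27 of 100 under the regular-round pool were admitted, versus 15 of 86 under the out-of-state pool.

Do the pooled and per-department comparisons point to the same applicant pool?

No

Sciences: the regular-round pool 19/28 = 67.9%, the out-of-state pool 16/20 = 80.0% → the out-of-state pool
Education: the regular-round pool 20/62 = 32.3%, the out-of-state pool 41/95 = 43.2% → the out-of-state pool
Law: the regular-round pool 45/274 = 16.4%, the out-of-state pool 24/269 = 8.9% → the regular-round pool
Arts: the regular-round pool 27/100 = 27.0%, the out-of-state pool 15/86 = 17.4% → the regular-round pool
Overall: the regular-round pool 111/464 = 23.9%, the out-of-state pool 96/470 = 20.4% → the regular-round pool
Neither sweeps: the regular-round pool wins 2 of 4 groups, the out-of-state pool wins 2. The regular-round pool wins overall but not every group — no Simpson reversal.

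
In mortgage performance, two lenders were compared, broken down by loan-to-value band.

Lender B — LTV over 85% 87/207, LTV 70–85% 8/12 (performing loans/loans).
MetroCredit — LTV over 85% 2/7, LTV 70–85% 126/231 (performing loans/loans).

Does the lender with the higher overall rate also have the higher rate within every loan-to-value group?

No

LTV over 85%: Lender B 87/207 = 42.0%, MetroCredit 2/7 = 28.6% → Lender B
LTV 70–85%: Lender B 8/12 = 66.7%, MetroCredit 126/231 = 54.5% → Lender B
Overall: Lender B 95/219 = 43.4%, MetroCredit 128/238 = 53.8% → MetroCredit
Lender B wins each loan-to-value group but MetroCredit wins overall — the comparison reverses. Lender B's loans skew toward LTV over 85%, which has a lower base rate.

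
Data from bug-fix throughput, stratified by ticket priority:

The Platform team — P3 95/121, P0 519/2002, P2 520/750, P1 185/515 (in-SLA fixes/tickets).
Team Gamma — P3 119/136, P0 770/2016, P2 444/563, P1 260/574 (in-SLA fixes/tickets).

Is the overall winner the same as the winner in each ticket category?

Yes

P3: the Platform team 95/121 = 78.5%, Team Gamma 119/136 = 87.5% → Team Gamma
P0: the Platform team 519/2002 = 25.9%, Team Gamma 770/2016 = 38.2% → Team Gamma
P2: the Platform team 520/750 = 69.3%, Team Gamma 444/563 = 78.9% → Team Gamma
P1: the Platform team 185/515 = 35.9%, Team Gamma 260/574 = 45.3% → Team Gamma
Overall: the Platform team 1319/3388 = 38.9%, Team Gamma 1593/3289 = 48.4% → Team Gamma
Team Gamma wins overall and in every ticket group — no reversal.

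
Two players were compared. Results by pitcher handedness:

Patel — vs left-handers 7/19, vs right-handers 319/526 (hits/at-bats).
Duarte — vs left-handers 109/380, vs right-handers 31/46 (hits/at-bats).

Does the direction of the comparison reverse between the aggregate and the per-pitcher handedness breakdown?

No

Vs left-handers: Patel 7/19 = 36.8%, Duarte 109/380 = 28.7% → Patel
Vs right-handers: Patel 319/526 = 60.6%, Duarte 31/46 = 67.4% → Duarte
Overall: Patel 326/545 = 59.8%, Duarte 140/426 = 32.9% → Patel
Neither sweeps: Patel wins 1 of 2 groups, Duarte wins 1. Patel wins overall but not every group — no Simpson reversal.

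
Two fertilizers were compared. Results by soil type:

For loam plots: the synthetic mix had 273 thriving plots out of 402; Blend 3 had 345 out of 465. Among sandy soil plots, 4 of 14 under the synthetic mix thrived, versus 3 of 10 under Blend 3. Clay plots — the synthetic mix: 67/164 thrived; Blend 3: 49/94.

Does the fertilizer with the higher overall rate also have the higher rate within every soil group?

Yes

Loam: the synthetic mix 273/402 = 67.9%, Blend 3 345/465 = 74.2% → Blend 3
Sandy soil: the synthetic mix 4/14 = 28.6%, Blend 3 3/10 = 30.0% → Blend 3
Clay: the synthetic mix 67/164 = 40.9%, Blend 3 49/94 = 52.1% → Blend 3
Overall: the synthetic mix 344/580 = 59.3%, Blend 3 397/569 = 69.8% → Blend 3
Blend 3 wins overall and in every soil group — no reversal.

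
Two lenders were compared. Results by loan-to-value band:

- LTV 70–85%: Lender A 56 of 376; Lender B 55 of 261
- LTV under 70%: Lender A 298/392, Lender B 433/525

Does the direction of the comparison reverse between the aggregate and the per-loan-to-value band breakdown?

No

LTV 70–85%: Lender A 56/376 = 14.9%, Lender B 55/261 = 21.1% → Lender B
LTV under 70%: Lender A 298/392 = 76.0%, Lender B 433/525 = 82.5% → Lender B
Overall: Lender A 354/768 = 46.1%, Lender B 488/786 = 62.1% → Lender B
Lender B wins overall and in every loan-to-value group — no reversal.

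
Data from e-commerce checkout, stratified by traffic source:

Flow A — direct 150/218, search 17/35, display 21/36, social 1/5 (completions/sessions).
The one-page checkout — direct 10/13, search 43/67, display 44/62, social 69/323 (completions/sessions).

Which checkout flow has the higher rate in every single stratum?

Direct: Flow A 150/218 = 68.8%, the one-page checkout 10/13 = 76.9% → the one-page checkout
Search: Flow A 17/35 = 48.6%, the one-page checkout 43/67 = 64.2% → the one-page checkout
Display: Flow A 21/36 = 58.3%, the one-page checkout 44/62 = 71.0% → the one-page checkout
Social: Flow A 1/5 = 20.0%, the one-page checkout 69/323 = 21.4% → the one-page checkout
The one-page checkout has the higher rate in all 4 groups.

the one-page checkout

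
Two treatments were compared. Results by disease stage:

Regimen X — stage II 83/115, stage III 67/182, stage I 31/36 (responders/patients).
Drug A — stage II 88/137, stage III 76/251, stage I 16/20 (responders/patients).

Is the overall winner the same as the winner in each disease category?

Yes

Stage II: Regimen X 83/115 = 72.2%, Drug A 88/137 = 64.2% → Regimen X
Stage III: Regimen X 67/182 = 36.8%, Drug A 76/251 = 30.3% → Regimen X
Stage I: Regimen X 31/36 = 86.1%, Drug A 16/20 = 80.0% → Regimen X
Overall: Regimen X 181/333 = 54.4%, Drug A 180/408 = 44.1% → Regimen X
Regimen X wins overall and in every disease group — no reversal.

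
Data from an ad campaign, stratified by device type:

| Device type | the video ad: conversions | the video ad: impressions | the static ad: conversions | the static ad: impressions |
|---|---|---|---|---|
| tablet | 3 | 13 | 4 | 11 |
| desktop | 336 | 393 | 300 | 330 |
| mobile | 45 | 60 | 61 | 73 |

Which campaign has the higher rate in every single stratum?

the static ad

Tablet: the video ad 3/13 = 23.1%, the static ad 4/11 = 36.4% → the static ad
Desktop: the video ad 336/393 = 85.5%, the static ad 300/330 = 90.9% → the static ad
Mobile: the video ad 45/60 = 75.0%, the static ad 61/73 = 83.6% → the static ad
The static ad has the higher rate in all 3 groups.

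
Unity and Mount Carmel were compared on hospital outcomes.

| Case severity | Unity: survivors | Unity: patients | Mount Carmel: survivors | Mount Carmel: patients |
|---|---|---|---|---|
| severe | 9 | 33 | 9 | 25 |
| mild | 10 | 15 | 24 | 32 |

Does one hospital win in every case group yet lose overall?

Severe: Unity 9/33 = 27.3%, Mount Carmel 9/25 = 36.0% → Mount Carmel
Mild: Unity 10/15 = 66.7%, Mount Carmel 24/32 = 75.0% → Mount Carmel
Overall: Unity 19/48 = 39.6%, Mount Carmel 33/57 = 57.9% → Mount Carmel
Mount Carmel wins overall and in every case group — no reversal.

No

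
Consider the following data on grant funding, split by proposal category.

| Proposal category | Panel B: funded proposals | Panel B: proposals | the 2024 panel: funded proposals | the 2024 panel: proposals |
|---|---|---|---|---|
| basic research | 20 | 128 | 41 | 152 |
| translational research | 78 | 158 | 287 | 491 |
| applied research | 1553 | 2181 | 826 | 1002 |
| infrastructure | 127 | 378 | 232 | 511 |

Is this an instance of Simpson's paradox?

No

Basic research: Panel B 20/128 = 15.6%, the 2024 panel 41/152 = 27.0% → the 2024 panel
Translational research: Panel B 78/158 = 49.4%, the 2024 panel 287/491 = 58.5% → the 2024 panel
Applied research: Panel B 1553/2181 = 71.2%, the 2024 panel 826/1002 = 82.4% → the 2024 panel
Infrastructure: Panel B 127/378 = 33.6%, the 2024 panel 232/511 = 45.4% → the 2024 panel
Overall: Panel B 1778/2845 = 62.5%, the 2024 panel 1386/2156 = 64.3% → the 2024 panel
The 2024 panel wins overall and in every proposal group — no reversal.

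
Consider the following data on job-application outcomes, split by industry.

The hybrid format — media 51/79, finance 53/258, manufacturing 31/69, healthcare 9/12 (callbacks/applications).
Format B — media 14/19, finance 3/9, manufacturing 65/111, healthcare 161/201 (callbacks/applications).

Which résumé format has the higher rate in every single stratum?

Media: the hybrid format 51/79 = 64.6%, Format B 14/19 = 73.7% → Format B
Finance: the hybrid format 53/258 = 20.5%, Format B 3/9 = 33.3% → Format B
Manufacturing: the hybrid format 31/69 = 44.9%, Format B 65/111 = 58.6% → Format B
Healthcare: the hybrid format 9/12 = 75.0%, Format B 161/201 = 80.1% → Format B
Format B has the higher rate in all 4 groups.

Format B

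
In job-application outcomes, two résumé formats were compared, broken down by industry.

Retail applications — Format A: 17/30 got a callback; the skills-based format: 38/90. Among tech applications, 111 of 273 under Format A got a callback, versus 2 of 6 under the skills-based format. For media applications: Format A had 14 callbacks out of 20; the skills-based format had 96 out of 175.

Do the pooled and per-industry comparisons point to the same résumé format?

No

Retail: Format A 17/30 = 56.7%, the skills-based format 38/90 = 42.2% → Format A
Tech: Format A 111/273 = 40.7%, the skills-based format 2/6 = 33.3% → Format A
Media: Format A 14/20 = 70.0%, the skills-based format 96/175 = 54.9% → Format A
Overall: Format A 142/323 = 44.0%, the skills-based format 136/271 = 50.2% → the skills-based format
Format A wins each industry group but the skills-based format wins overall — the comparison reverses. Format A's applications skew toward tech, which has a lower base rate.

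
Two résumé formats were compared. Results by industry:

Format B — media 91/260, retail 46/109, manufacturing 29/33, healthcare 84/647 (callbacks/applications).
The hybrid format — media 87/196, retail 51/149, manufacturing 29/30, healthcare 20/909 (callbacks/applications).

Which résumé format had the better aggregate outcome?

Format B

Media: Format B 91/260 = 35.0%, the hybrid format 87/196 = 44.4% → the hybrid format
Retail: Format B 46/109 = 42.2%, the hybrid format 51/149 = 34.2% → Format B
Manufacturing: Format B 29/33 = 87.9%, the hybrid format 29/30 = 96.7% → the hybrid format
Healthcare: Format B 84/647 = 13.0%, the hybrid format 20/909 = 2.2% → Format B
Overall: Format B 250/1049 = 23.8%, the hybrid format 187/1284 = 14.6% → Format B
(Neither sweeps every industry group, but Format B has the higher pooled rate.)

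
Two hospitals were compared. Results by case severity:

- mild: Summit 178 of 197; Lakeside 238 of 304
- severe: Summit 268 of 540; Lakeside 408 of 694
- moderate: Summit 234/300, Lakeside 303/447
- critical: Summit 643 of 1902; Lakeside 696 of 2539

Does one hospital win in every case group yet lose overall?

Mild: Summit 178/197 = 90.4%, Lakeside 238/304 = 78.3% → Summit
Severe: Summit 268/540 = 49.6%, Lakeside 408/694 = 58.8% → Lakeside
Moderate: Summit 234/300 = 78.0%, Lakeside 303/447 = 67.8% → Summit
Critical: Summit 643/1902 = 33.8%, Lakeside 696/2539 = 27.4% → Summit
Overall: Summit 1323/2939 = 45.0%, Lakeside 1645/3984 = 41.3% → Summit
Neither sweeps: Summit wins 3 of 4 groups, Lakeside wins 1. Summit wins overall but not every group — no Simpson reversal.

No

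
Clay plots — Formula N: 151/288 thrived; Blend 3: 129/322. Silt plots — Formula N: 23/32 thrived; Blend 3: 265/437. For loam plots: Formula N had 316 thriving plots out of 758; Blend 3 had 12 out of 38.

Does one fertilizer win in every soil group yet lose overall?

Yes

Clay: Formula N 151/288 = 52.4%, Blend 3 129/322 = 40.1% → Formula N
Silt: Formula N 23/32 = 71.9%, Blend 3 265/437 = 60.6% → Formula N
Loam: Formula N 316/758 = 41.7%, Blend 3 12/38 = 31.6% → Formula N
Overall: Formula N 490/1078 = 45.5%, Blend 3 406/797 = 50.9% → Blend 3
Formula N wins each soil group but Blend 3 wins overall — the comparison reverses. Formula N's plots skew toward loam, which has a lower base rate.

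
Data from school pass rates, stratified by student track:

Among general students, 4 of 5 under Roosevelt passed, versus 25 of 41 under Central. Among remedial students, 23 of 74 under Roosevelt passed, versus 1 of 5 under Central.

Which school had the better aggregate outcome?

Central

General: Roosevelt 4/5 = 80.0%, Central 25/41 = 61.0% → Roosevelt
Remedial: Roosevelt 23/74 = 31.1%, Central 1/5 = 20.0% → Roosevelt
Overall: Roosevelt 27/79 = 34.2%, Central 26/46 = 56.5% → Central
(Roosevelt wins every student group but Central wins overall — Roosevelt's students skew toward the low-rate remedial group.)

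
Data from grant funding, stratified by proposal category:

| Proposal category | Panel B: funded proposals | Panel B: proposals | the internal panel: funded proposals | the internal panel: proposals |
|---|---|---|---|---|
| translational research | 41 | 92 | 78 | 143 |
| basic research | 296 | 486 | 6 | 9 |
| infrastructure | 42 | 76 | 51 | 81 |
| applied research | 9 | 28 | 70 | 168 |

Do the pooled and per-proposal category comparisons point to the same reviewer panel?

Translational research: Panel B 41/92 = 44.6%, the internal panel 78/143 = 54.5% → the internal panel
Basic research: Panel B 296/486 = 60.9%, the internal panel 6/9 = 66.7% → the internal panel
Infrastructure: Panel B 42/76 = 55.3%, the internal panel 51/81 = 63.0% → the internal panel
Applied research: Panel B 9/28 = 32.1%, the internal panel 70/168 = 41.7% → the internal panel
Overall: Panel B 388/682 = 56.9%, the internal panel 205/401 = 51.1% → Panel B
The internal panel wins each proposal group but Panel B wins overall — the comparison reverses. The internal panel's proposals skew toward applied research, which has a lower base rate.

No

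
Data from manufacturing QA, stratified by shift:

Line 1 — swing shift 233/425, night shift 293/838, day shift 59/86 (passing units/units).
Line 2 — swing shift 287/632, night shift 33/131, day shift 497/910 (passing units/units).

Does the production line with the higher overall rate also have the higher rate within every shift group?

Swing shift: Line 1 233/425 = 54.8%, Line 2 287/632 = 45.4% → Line 1
Night shift: Line 1 293/838 = 35.0%, Line 2 33/131 = 25.2% → Line 1
Day shift: Line 1 59/86 = 68.6%, Line 2 497/910 = 54.6% → Line 1
Overall: Line 1 585/1349 = 43.4%, Line 2 817/1673 = 48.8% → Line 2
Line 1 wins each shift group but Line 2 wins overall — the comparison reverses. Line 1's units skew toward night shift, which has a lower base rate.

No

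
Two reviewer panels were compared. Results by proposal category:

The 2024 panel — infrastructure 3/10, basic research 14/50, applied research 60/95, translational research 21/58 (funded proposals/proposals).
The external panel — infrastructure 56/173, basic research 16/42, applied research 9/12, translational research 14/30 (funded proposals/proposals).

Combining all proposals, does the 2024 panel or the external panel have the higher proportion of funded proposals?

Infrastructure: the 2024 panel 3/10 = 30.0%, the external panel 56/173 = 32.4% → the external panel
Basic research: the 2024 panel 14/50 = 28.0%, the external panel 16/42 = 38.1% → the external panel
Applied research: the 2024 panel 60/95 = 63.2%, the external panel 9/12 = 75.0% → the external panel
Translational research: the 2024 panel 21/58 = 36.2%, the external panel 14/30 = 46.7% → the external panel
Overall: the 2024 panel 98/213 = 46.0%, the external panel 95/257 = 37.0% → the 2024 panel
(The external panel wins every proposal group but the 2024 panel wins overall — the external panel's proposals skew toward the low-rate infrastructure group.)

the 2024 panel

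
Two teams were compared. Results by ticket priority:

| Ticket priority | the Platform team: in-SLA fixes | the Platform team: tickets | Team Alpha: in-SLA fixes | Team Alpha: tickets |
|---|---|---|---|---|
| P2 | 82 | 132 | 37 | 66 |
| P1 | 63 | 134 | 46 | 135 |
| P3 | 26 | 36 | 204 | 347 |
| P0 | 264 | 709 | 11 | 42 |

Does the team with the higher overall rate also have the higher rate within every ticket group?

P2: the Platform team 82/132 = 62.1%, Team Alpha 37/66 = 56.1% → the Platform team
P1: the Platform team 63/134 = 47.0%, Team Alpha 46/135 = 34.1% → the Platform team
P3: the Platform team 26/36 = 72.2%, Team Alpha 204/347 = 58.8% → the Platform team
P0: the Platform team 264/709 = 37.2%, Team Alpha 11/42 = 26.2% → the Platform team
Overall: the Platform team 435/1011 = 43.0%, Team Alpha 298/590 = 50.5% → Team Alpha
The Platform team wins each ticket group but Team Alpha wins overall — the comparison reverses. The Platform team's tickets skew toward P0, which has a lower base rate.

No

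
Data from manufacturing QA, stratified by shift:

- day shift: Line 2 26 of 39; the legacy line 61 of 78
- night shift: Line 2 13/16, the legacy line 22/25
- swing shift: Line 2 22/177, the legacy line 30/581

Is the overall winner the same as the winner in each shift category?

Day shift: Line 2 26/39 = 66.7%, the legacy line 61/78 = 78.2% → the legacy line
Night shift: Line 2 13/16 = 81.2%, the legacy line 22/25 = 88.0% → the legacy line
Swing shift: Line 2 22/177 = 12.4%, the legacy line 30/581 = 5.2% → Line 2
Overall: Line 2 61/232 = 26.3%, the legacy line 113/684 = 16.5% → Line 2
Neither sweeps: Line 2 wins 1 of 3 groups, the legacy line wins 2. Line 2 wins overall but not every group — no Simpson reversal.

No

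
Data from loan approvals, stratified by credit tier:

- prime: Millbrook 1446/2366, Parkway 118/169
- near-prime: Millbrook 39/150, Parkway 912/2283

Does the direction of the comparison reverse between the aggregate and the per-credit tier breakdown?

Yes

Prime: Millbrook 1446/2366 = 61.1%, Parkway 118/169 = 69.8% → Parkway
Near-prime: Millbrook 39/150 = 26.0%, Parkway 912/2283 = 39.9% → Parkway
Overall: Millbrook 1485/2516 = 59.0%, Parkway 1030/2452 = 42.0% → Millbrook
Parkway wins each credit group but Millbrook wins overall — the comparison reverses. Parkway's applications skew toward near-prime, which has a lower base rate.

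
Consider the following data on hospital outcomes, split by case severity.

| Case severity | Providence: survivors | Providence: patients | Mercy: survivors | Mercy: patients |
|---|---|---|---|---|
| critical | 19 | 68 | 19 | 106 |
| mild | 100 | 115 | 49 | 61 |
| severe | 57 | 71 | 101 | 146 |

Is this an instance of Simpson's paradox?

Critical: Providence 19/68 = 27.9%, Mercy 19/106 = 17.9% → Providence
Mild: Providence 100/115 = 87.0%, Mercy 49/61 = 80.3% → Providence
Severe: Providence 57/71 = 80.3%, Mercy 101/146 = 69.2% → Providence
Overall: Providence 176/254 = 69.3%, Mercy 169/313 = 54.0% → Providence
Providence wins overall and in every case group — no reversal.

No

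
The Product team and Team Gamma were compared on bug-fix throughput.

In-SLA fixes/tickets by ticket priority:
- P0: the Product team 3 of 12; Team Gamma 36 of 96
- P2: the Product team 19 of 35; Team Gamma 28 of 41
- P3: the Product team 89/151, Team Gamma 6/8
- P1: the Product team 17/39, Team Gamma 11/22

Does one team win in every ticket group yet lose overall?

P0: the Product team 3/12 = 25.0%, Team Gamma 36/96 = 37.5% → Team Gamma
P2: the Product team 19/35 = 54.3%, Team Gamma 28/41 = 68.3% → Team Gamma
P3: the Product team 89/151 = 58.9%, Team Gamma 6/8 = 75.0% → Team Gamma
P1: the Product team 17/39 = 43.6%, Team Gamma 11/22 = 50.0% → Team Gamma
Overall: the Product team 128/237 = 54.0%, Team Gamma 81/167 = 48.5% → the Product team
Team Gamma wins each ticket group but the Product team wins overall — the comparison reverses. Team Gamma's tickets skew toward P0, which has a lower base rate.

Yes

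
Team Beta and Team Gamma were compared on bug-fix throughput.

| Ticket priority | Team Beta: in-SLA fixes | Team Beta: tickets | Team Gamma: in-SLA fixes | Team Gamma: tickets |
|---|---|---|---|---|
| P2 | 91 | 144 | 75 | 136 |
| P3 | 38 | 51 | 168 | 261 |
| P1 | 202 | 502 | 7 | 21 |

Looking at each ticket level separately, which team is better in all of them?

Team Beta

P2: Team Beta 91/144 = 63.2%, Team Gamma 75/136 = 55.1% → Team Beta
P3: Team Beta 38/51 = 74.5%, Team Gamma 168/261 = 64.4% → Team Beta
P1: Team Beta 202/502 = 40.2%, Team Gamma 7/21 = 33.3% → Team Beta
Team Beta has the higher rate in all 3 groups.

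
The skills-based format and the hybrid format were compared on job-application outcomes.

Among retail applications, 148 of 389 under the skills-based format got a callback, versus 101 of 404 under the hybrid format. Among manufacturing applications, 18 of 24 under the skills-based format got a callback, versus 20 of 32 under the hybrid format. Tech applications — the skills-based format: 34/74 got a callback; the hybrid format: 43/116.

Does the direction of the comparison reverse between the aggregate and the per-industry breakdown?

Retail: the skills-based format 148/389 = 38.0%, the hybrid format 101/404 = 25.0% → the skills-based format
Manufacturing: the skills-based format 18/24 = 75.0%, the hybrid format 20/32 = 62.5% → the skills-based format
Tech: the skills-based format 34/74 = 45.9%, the hybrid format 43/116 = 37.1% → the skills-based format
Overall: the skills-based format 200/487 = 41.1%, the hybrid format 164/552 = 29.7% → the skills-based format
The skills-based format wins overall and in every industry group — no reversal.

No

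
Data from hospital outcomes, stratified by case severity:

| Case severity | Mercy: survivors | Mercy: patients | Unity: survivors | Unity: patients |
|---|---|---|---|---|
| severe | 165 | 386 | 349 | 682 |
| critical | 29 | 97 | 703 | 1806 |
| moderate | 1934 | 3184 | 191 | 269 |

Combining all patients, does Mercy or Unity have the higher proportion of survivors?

Severe: Mercy 165/386 = 42.7%, Unity 349/682 = 51.2% → Unity
Critical: Mercy 29/97 = 29.9%, Unity 703/1806 = 38.9% → Unity
Moderate: Mercy 1934/3184 = 60.7%, Unity 191/269 = 71.0% → Unity
Overall: Mercy 2128/3667 = 58.0%, Unity 1243/2757 = 45.1% → Mercy
(Unity wins every case group but Mercy wins overall — Unity's patients skew toward the low-rate critical group.)

Mercy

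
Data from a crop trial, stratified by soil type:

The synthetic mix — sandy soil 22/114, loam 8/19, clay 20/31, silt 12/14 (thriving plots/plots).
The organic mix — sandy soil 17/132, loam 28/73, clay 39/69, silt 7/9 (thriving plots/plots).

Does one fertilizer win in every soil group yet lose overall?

No

Sandy soil: the synthetic mix 22/114 = 19.3%, the organic mix 17/132 = 12.9% → the synthetic mix
Loam: the synthetic mix 8/19 = 42.1%, the organic mix 28/73 = 38.4% → the synthetic mix
Clay: the synthetic mix 20/31 = 64.5%, the organic mix 39/69 = 56.5% → the synthetic mix
Silt: the synthetic mix 12/14 = 85.7%, the organic mix 7/9 = 77.8% → the synthetic mix
Overall: the synthetic mix 62/178 = 34.8%, the organic mix 91/283 = 32.2% → the synthetic mix
The synthetic mix wins overall and in every soil group — no reversal.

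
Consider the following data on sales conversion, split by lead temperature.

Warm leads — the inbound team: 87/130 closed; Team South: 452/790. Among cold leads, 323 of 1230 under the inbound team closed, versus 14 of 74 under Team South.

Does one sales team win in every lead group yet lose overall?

Warm: the inbound team 87/130 = 66.9%, Team South 452/790 = 57.2% → the inbound team
Cold: the inbound team 323/1230 = 26.3%, Team South 14/74 = 18.9% → the inbound team
Overall: the inbound team 410/1360 = 30.1%, Team South 466/864 = 53.9% → Team South
The inbound team wins each lead group but Team South wins overall — the comparison reverses. The inbound team's leads skew toward cold, which has a lower base rate.

Yes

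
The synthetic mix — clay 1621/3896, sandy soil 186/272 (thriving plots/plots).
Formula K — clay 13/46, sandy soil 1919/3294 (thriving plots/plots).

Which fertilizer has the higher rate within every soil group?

the synthetic mix

Clay: the synthetic mix 1621/3896 = 41.6%, Formula K 13/46 = 28.3% → the synthetic mix
Sandy soil: the synthetic mix 186/272 = 68.4%, Formula K 1919/3294 = 58.3% → the synthetic mix
The synthetic mix has the higher rate in both groups.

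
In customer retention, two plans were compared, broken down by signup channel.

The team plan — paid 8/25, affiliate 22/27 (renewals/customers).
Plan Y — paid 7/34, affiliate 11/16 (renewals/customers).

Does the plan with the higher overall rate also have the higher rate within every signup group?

Yes

Paid: the team plan 8/25 = 32.0%, Plan Y 7/34 = 20.6% → the team plan
Affiliate: the team plan 22/27 = 81.5%, Plan Y 11/16 = 68.8% → the team plan
Overall: the team plan 30/52 = 57.7%, Plan Y 18/50 = 36.0% → the team plan
The team plan wins overall and in every signup group — no reversal.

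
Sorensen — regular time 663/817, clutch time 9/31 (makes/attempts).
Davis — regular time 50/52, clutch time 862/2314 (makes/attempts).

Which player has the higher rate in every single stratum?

Regular time: Sorensen 663/817 = 81.2%, Davis 50/52 = 96.2% → Davis
Clutch time: Sorensen 9/31 = 29.0%, Davis 862/2314 = 37.3% → Davis
Davis has the higher rate in both groups.

Davis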